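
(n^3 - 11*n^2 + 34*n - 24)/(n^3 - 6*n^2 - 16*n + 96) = (n - 1)/(n + 4)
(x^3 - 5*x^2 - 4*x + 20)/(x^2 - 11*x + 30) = (x^2 - 4)/(x - 6)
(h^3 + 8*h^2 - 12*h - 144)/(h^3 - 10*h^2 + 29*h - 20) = (h^2 + 12*h + 36)/(h^2 - 6*h + 5)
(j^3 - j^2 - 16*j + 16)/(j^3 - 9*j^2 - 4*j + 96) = (j^2 + 3*j - 4)/(j^2 - 5*j - 24)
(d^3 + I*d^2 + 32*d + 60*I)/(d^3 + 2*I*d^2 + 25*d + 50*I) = (d - 6*I)/(d - 5*I)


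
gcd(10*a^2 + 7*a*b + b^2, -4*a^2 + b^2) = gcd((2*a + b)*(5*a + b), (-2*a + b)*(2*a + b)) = 2*a + b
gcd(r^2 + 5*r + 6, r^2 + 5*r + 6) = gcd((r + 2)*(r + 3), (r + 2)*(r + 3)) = r^2 + 5*r + 6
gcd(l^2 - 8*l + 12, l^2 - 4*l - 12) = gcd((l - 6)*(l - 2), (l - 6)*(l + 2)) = l - 6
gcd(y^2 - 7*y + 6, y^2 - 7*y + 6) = y^2 - 7*y + 6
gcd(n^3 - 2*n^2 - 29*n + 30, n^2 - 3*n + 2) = n - 1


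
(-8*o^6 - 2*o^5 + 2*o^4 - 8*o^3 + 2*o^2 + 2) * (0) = 0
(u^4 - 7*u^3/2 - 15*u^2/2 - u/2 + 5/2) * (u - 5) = u^5 - 17*u^4/2 + 10*u^3 + 37*u^2 + 5*u - 25/2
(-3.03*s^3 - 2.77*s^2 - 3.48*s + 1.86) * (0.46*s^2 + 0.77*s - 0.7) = -1.3938*s^5 - 3.6073*s^4 - 1.6127*s^3 + 0.115*s^2 + 3.8682*s - 1.302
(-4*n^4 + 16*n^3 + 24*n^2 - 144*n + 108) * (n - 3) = -4*n^5 + 28*n^4 - 24*n^3 - 216*n^2 + 540*n - 324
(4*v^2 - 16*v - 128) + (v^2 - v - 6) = 5*v^2 - 17*v - 134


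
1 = 1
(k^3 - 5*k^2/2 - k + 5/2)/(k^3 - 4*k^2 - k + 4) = (k - 5/2)/(k - 4)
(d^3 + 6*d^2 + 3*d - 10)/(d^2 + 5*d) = d + 1 - 2/d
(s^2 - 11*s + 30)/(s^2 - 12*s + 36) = (s - 5)/(s - 6)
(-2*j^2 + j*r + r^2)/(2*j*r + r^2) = (-j + r)/r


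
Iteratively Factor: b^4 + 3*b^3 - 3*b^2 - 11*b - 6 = (b + 3)*(b^3 - 3*b - 2) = (b - 2)*(b + 3)*(b^2 + 2*b + 1) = (b - 2)*(b + 1)*(b + 3)*(b + 1)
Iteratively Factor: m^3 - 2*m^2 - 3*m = (m + 1)*(m^2 - 3*m) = m*(m + 1)*(m - 3)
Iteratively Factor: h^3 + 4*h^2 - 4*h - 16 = (h - 2)*(h^2 + 6*h + 8) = (h - 2)*(h + 2)*(h + 4)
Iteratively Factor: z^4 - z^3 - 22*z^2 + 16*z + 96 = (z - 3)*(z^3 + 2*z^2 - 16*z - 32) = (z - 3)*(z + 4)*(z^2 - 2*z - 8) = (z - 3)*(z + 2)*(z + 4)*(z - 4)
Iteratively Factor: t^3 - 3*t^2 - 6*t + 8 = (t - 4)*(t^2 + t - 2) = (t - 4)*(t + 2)*(t - 1)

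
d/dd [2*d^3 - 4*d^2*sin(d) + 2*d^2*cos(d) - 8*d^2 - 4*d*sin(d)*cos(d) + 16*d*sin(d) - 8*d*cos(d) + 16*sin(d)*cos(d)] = -2*d^2*sin(d) - 4*d^2*cos(d) + 6*d^2 + 20*d*cos(d) - 4*d*cos(2*d) - 16*d + 16*sin(d) - 2*sin(2*d) - 8*cos(d) + 16*cos(2*d)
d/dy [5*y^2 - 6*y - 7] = 10*y - 6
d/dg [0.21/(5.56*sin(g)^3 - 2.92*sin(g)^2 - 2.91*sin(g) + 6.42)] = (-3.5028*sin(g)^2 + 1.2264*sin(g) + 0.6111)*cos(g)/(5.56*sin(g)^3 - 2.92*sin(g)^2 - 2.91*sin(g) + 6.42)^2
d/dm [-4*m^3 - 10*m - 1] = -12*m^2 - 10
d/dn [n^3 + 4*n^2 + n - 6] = 3*n^2 + 8*n + 1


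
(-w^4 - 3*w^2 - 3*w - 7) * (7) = -7*w^4 - 21*w^2 - 21*w - 49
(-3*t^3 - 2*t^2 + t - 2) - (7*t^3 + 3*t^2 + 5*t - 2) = -10*t^3 - 5*t^2 - 4*t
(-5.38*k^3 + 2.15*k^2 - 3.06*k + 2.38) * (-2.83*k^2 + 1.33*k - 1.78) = 15.2254*k^5 - 13.2399*k^4 + 21.0957*k^3 - 14.6322*k^2 + 8.6122*k - 4.2364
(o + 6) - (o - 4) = 10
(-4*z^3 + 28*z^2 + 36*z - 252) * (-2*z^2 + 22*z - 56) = 8*z^5 - 144*z^4 + 768*z^3 - 272*z^2 - 7560*z + 14112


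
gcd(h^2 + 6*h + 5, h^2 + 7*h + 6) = h + 1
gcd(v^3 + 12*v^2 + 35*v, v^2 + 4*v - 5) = v + 5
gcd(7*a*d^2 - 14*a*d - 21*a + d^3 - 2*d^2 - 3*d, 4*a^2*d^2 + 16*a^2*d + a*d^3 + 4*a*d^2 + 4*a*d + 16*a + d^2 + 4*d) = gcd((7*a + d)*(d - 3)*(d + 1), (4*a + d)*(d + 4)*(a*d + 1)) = 1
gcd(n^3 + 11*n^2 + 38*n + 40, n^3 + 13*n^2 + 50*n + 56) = n^2 + 6*n + 8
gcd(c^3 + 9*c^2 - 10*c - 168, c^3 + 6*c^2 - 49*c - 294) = c^2 + 13*c + 42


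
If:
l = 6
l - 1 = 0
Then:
No Solution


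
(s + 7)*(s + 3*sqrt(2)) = s^2 + 3*sqrt(2)*s + 7*s + 21*sqrt(2)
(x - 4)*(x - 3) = x^2 - 7*x + 12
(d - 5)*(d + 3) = d^2 - 2*d - 15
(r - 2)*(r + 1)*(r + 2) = r^3 + r^2 - 4*r - 4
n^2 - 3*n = n*(n - 3)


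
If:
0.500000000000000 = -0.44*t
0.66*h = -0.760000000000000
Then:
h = -1.15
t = -1.14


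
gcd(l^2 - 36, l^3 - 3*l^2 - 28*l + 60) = l - 6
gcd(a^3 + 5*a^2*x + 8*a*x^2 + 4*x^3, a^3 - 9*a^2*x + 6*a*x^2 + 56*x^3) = a + 2*x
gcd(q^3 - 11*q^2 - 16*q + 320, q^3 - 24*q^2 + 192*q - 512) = q^2 - 16*q + 64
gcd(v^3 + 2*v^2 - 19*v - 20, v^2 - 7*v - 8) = v + 1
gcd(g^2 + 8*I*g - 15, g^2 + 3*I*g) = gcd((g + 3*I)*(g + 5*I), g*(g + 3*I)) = g + 3*I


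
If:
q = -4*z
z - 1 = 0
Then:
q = -4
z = 1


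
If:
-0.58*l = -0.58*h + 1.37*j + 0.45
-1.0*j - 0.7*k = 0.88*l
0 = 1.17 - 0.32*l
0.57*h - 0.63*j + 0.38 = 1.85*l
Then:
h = 17.15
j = 5.39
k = -12.29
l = 3.66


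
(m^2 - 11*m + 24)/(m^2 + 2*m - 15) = (m - 8)/(m + 5)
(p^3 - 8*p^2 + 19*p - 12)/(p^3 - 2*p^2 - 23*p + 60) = (p - 1)/(p + 5)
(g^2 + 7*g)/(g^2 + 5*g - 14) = g/(g - 2)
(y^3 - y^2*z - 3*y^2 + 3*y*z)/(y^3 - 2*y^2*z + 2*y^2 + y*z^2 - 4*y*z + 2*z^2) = y*(y - 3)/(y^2 - y*z + 2*y - 2*z)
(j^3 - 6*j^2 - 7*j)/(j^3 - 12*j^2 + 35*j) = (j + 1)/(j - 5)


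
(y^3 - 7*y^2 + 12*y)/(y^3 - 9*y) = (y - 4)/(y + 3)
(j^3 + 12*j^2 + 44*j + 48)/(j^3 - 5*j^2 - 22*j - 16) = (j^2 + 10*j + 24)/(j^2 - 7*j - 8)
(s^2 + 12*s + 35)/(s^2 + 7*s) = (s + 5)/s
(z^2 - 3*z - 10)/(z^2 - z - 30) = (-z^2 + 3*z + 10)/(-z^2 + z + 30)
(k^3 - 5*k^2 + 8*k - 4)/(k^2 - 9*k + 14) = (k^2 - 3*k + 2)/(k - 7)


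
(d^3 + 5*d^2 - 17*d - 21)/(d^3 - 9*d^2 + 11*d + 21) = (d + 7)/(d - 7)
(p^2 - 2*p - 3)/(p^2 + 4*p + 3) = (p - 3)/(p + 3)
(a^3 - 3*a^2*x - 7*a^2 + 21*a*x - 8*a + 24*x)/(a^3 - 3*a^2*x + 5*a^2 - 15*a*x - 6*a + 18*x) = (a^2 - 7*a - 8)/(a^2 + 5*a - 6)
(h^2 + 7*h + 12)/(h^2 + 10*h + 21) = (h + 4)/(h + 7)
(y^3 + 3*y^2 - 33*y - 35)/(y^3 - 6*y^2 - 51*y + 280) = (y + 1)/(y - 8)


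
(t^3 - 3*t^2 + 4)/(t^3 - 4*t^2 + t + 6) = (t - 2)/(t - 3)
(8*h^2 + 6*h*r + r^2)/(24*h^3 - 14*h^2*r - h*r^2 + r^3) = (2*h + r)/(6*h^2 - 5*h*r + r^2)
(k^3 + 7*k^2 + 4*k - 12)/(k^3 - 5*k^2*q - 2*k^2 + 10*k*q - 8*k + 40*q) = (-k^2 - 5*k + 6)/(-k^2 + 5*k*q + 4*k - 20*q)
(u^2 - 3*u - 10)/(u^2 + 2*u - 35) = (u + 2)/(u + 7)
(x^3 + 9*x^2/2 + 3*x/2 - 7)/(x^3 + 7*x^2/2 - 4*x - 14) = (x - 1)/(x - 2)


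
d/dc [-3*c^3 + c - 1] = 1 - 9*c^2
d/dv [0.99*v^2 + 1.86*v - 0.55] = 1.98*v + 1.86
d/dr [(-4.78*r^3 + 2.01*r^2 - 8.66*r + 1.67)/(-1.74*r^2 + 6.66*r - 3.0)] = (8.3172*r^4 - 63.6696*r^3 + 41.3382*r^2 - 6.2484*r + 14.8578)/(3.0276*r^4 - 23.1768*r^3 + 54.7956*r^2 - 39.96*r + 9.0)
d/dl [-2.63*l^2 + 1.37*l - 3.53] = 1.37 - 5.26*l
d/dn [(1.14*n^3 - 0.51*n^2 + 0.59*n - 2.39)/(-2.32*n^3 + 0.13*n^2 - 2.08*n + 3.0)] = (-8.88178419700125e-16*n^5 - 1.035*n^4 - 2.0048*n^3 - 5.3903*n^2 - 2.4386*n - 3.2012)/(5.3824*n^6 - 0.6032*n^5 + 9.6681*n^4 - 14.4608*n^3 + 5.1064*n^2 - 12.48*n + 9.0)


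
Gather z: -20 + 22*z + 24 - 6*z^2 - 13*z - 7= -6*z^2 + 9*z - 3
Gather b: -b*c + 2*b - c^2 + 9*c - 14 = b*(2 - c) - c^2 + 9*c - 14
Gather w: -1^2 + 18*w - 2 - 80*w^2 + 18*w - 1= -80*w^2 + 36*w - 4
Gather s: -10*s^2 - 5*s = -10*s^2 - 5*s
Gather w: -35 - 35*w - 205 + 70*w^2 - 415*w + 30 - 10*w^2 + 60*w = 60*w^2 - 390*w - 210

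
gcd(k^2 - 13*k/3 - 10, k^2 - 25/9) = k + 5/3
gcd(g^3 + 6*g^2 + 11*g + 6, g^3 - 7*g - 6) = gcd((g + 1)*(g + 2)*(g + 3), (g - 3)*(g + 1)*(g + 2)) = g^2 + 3*g + 2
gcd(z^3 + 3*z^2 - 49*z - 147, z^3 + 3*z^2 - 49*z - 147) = z^3 + 3*z^2 - 49*z - 147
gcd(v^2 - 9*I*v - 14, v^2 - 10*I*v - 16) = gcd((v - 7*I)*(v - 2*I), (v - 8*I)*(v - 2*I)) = v - 2*I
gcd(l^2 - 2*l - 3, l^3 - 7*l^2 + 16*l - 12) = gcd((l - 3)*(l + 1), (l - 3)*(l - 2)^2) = l - 3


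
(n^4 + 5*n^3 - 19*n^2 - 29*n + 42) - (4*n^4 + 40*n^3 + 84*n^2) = -3*n^4 - 35*n^3 - 103*n^2 - 29*n + 42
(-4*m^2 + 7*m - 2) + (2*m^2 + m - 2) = -2*m^2 + 8*m - 4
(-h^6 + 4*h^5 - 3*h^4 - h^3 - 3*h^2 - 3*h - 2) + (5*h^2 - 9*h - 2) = -h^6 + 4*h^5 - 3*h^4 - h^3 + 2*h^2 - 12*h - 4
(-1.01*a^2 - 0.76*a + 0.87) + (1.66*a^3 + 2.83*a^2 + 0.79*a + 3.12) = 1.66*a^3 + 1.82*a^2 + 0.03*a + 3.99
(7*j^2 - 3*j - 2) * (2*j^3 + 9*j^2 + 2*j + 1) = 14*j^5 + 57*j^4 - 17*j^3 - 17*j^2 - 7*j - 2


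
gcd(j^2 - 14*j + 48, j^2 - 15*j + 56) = j - 8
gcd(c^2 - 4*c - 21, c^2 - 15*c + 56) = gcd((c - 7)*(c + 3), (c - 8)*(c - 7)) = c - 7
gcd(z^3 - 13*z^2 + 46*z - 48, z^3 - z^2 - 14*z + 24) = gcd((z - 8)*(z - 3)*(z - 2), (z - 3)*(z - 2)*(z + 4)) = z^2 - 5*z + 6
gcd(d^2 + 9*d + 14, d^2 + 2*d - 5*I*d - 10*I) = d + 2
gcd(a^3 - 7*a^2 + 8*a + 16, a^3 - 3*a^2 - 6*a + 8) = a - 4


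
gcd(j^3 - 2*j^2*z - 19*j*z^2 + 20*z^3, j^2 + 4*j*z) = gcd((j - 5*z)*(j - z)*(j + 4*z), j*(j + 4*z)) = j + 4*z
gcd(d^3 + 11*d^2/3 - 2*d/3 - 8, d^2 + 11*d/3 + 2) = d + 3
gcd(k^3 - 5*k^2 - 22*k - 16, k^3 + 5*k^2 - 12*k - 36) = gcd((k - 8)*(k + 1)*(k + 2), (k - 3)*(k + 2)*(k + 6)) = k + 2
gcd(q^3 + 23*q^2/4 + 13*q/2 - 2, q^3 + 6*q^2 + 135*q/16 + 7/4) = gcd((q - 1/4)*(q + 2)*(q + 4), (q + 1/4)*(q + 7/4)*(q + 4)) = q + 4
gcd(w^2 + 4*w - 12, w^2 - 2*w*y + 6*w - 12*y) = w + 6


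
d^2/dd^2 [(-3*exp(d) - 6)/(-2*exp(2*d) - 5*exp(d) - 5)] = (12*exp(4*d) + 66*exp(3*d) - 165*exp(d) - 75)*exp(d)/(8*exp(6*d) + 60*exp(5*d) + 210*exp(4*d) + 425*exp(3*d) + 525*exp(2*d) + 375*exp(d) + 125)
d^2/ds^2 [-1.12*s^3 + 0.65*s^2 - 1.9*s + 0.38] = 1.3 - 6.72*s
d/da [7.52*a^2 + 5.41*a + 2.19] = 15.04*a + 5.41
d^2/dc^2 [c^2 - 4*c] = 2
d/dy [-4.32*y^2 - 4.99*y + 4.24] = -8.64*y - 4.99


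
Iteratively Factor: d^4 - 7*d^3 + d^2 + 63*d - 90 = (d - 2)*(d^3 - 5*d^2 - 9*d + 45) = (d - 3)*(d - 2)*(d^2 - 2*d - 15) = (d - 3)*(d - 2)*(d + 3)*(d - 5)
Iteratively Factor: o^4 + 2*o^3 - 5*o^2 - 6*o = (o + 1)*(o^3 + o^2 - 6*o) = (o - 2)*(o + 1)*(o^2 + 3*o) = (o - 2)*(o + 1)*(o + 3)*(o)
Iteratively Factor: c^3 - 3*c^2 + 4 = (c - 2)*(c^2 - c - 2) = (c - 2)*(c + 1)*(c - 2)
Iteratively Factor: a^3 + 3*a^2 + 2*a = (a)*(a^2 + 3*a + 2) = a*(a + 1)*(a + 2)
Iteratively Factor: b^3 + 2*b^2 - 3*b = (b + 3)*(b^2 - b) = b*(b + 3)*(b - 1)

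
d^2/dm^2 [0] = 0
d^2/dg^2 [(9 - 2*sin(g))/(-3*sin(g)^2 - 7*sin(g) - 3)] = (-18*sin(g)^5 + 366*sin(g)^4 + 711*sin(g)^3 - 327*sin(g)^2 - 1449*sin(g) - 804)/(3*sin(g)^2 + 7*sin(g) + 3)^3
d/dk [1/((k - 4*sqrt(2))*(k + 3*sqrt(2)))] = (-2*k + sqrt(2))/(k^4 - 2*sqrt(2)*k^3 - 46*k^2 + 48*sqrt(2)*k + 576)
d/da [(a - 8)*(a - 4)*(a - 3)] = 3*a^2 - 30*a + 68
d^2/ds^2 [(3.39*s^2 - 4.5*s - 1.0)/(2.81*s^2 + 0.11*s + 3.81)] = (-73.160598*s^3 - 265.138674*s^2 + 287.2101*s + 123.579058)/(22.188041*s^6 + 2.605713*s^5 + 90.354426*s^4 + 7.067357*s^3 + 122.509026*s^2 + 4.790313*s + 55.306341)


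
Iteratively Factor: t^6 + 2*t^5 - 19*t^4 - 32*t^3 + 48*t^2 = (t + 3)*(t^5 - t^4 - 16*t^3 + 16*t^2) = (t - 4)*(t + 3)*(t^4 + 3*t^3 - 4*t^2) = (t - 4)*(t - 1)*(t + 3)*(t^3 + 4*t^2) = t*(t - 4)*(t - 1)*(t + 3)*(t^2 + 4*t) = t*(t - 4)*(t - 1)*(t + 3)*(t + 4)*(t)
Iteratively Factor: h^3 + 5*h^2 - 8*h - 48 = (h + 4)*(h^2 + h - 12) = (h + 4)^2*(h - 3)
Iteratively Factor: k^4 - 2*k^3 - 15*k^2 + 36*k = (k - 3)*(k^3 + k^2 - 12*k) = (k - 3)*(k + 4)*(k^2 - 3*k) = (k - 3)^2*(k + 4)*(k)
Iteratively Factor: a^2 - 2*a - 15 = (a - 5)*(a + 3)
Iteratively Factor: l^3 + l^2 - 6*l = (l + 3)*(l^2 - 2*l) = (l - 2)*(l + 3)*(l)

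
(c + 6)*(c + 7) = c^2 + 13*c + 42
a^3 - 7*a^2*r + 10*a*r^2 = a*(a - 5*r)*(a - 2*r)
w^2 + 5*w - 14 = (w - 2)*(w + 7)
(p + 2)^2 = p^2 + 4*p + 4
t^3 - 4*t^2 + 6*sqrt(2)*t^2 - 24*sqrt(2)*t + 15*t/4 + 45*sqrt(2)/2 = (t - 5/2)*(t - 3/2)*(t + 6*sqrt(2))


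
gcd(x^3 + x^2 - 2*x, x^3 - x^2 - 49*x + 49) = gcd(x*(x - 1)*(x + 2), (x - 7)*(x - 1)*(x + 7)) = x - 1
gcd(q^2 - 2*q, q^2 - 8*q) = q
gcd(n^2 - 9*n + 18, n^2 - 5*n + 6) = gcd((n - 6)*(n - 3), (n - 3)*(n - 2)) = n - 3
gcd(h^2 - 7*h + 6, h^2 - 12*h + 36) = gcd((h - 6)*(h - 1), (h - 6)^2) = h - 6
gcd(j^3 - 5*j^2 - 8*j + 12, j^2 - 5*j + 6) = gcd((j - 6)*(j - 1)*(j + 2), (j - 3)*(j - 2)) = 1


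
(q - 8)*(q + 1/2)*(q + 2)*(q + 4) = q^4 - 3*q^3/2 - 41*q^2 - 84*q - 32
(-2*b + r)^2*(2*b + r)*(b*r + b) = 8*b^4*r + 8*b^4 - 4*b^3*r^2 - 4*b^3*r - 2*b^2*r^3 - 2*b^2*r^2 + b*r^4 + b*r^3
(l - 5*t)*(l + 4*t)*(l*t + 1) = l^3*t - l^2*t^2 + l^2 - 20*l*t^3 - l*t - 20*t^2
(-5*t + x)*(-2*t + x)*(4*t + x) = 40*t^3 - 18*t^2*x - 3*t*x^2 + x^3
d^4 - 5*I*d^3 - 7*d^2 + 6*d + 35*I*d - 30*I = (d - 2)*(d - 1)*(d + 3)*(d - 5*I)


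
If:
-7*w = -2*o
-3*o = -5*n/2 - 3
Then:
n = 21*w/5 - 6/5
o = 7*w/2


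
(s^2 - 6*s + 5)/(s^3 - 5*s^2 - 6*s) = (-s^2 + 6*s - 5)/(s*(-s^2 + 5*s + 6))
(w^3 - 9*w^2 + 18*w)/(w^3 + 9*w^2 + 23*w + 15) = w*(w^2 - 9*w + 18)/(w^3 + 9*w^2 + 23*w + 15)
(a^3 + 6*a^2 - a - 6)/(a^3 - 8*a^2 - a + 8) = (a + 6)/(a - 8)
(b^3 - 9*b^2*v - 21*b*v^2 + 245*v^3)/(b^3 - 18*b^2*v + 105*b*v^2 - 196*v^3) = (-b - 5*v)/(-b + 4*v)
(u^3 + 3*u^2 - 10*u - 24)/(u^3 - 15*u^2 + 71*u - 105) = (u^2 + 6*u + 8)/(u^2 - 12*u + 35)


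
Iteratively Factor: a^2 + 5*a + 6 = (a + 3)*(a + 2)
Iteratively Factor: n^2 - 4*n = (n)*(n - 4)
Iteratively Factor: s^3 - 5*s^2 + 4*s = (s - 4)*(s^2 - s) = (s - 4)*(s - 1)*(s)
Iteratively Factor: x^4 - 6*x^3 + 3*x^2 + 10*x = (x - 5)*(x^3 - x^2 - 2*x) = (x - 5)*(x - 2)*(x^2 + x) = x*(x - 5)*(x - 2)*(x + 1)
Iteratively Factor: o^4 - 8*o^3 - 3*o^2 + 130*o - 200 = (o - 2)*(o^3 - 6*o^2 - 15*o + 100) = (o - 2)*(o + 4)*(o^2 - 10*o + 25) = (o - 5)*(o - 2)*(o + 4)*(o - 5)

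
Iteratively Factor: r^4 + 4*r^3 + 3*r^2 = (r)*(r^3 + 4*r^2 + 3*r) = r*(r + 1)*(r^2 + 3*r) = r*(r + 1)*(r + 3)*(r)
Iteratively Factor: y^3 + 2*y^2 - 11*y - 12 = (y + 1)*(y^2 + y - 12) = (y - 3)*(y + 1)*(y + 4)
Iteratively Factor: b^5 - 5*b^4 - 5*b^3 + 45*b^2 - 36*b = (b + 3)*(b^4 - 8*b^3 + 19*b^2 - 12*b) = (b - 1)*(b + 3)*(b^3 - 7*b^2 + 12*b) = b*(b - 1)*(b + 3)*(b^2 - 7*b + 12) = b*(b - 3)*(b - 1)*(b + 3)*(b - 4)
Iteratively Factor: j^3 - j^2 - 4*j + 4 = (j - 1)*(j^2 - 4) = (j - 1)*(j + 2)*(j - 2)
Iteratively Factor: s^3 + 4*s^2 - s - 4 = (s + 1)*(s^2 + 3*s - 4) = (s - 1)*(s + 1)*(s + 4)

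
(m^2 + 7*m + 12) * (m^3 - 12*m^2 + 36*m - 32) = m^5 - 5*m^4 - 36*m^3 + 76*m^2 + 208*m - 384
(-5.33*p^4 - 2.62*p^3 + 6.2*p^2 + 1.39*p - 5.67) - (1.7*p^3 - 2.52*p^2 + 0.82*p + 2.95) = -5.33*p^4 - 4.32*p^3 + 8.72*p^2 + 0.57*p - 8.62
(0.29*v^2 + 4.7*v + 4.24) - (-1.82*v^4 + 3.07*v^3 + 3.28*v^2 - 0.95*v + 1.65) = 1.82*v^4 - 3.07*v^3 - 2.99*v^2 + 5.65*v + 2.59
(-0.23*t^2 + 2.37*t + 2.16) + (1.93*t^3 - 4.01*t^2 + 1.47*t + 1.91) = 1.93*t^3 - 4.24*t^2 + 3.84*t + 4.07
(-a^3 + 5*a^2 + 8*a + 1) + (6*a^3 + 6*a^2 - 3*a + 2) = 5*a^3 + 11*a^2 + 5*a + 3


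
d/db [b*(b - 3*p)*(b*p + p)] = p*(3*b^2 - 6*b*p + 2*b - 3*p)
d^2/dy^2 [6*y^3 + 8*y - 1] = 36*y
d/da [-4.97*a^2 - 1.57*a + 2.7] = -9.94*a - 1.57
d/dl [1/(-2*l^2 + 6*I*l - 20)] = (l - 3*I/2)/(l^2 - 3*I*l + 10)^2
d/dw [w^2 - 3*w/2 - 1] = 2*w - 3/2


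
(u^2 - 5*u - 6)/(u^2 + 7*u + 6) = (u - 6)/(u + 6)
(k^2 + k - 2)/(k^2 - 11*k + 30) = (k^2 + k - 2)/(k^2 - 11*k + 30)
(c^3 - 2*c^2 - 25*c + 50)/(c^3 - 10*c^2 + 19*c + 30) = (c^2 + 3*c - 10)/(c^2 - 5*c - 6)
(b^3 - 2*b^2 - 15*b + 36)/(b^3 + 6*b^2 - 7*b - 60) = (b - 3)/(b + 5)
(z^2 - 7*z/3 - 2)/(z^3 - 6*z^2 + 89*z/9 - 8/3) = 3*(3*z + 2)/(9*z^2 - 27*z + 8)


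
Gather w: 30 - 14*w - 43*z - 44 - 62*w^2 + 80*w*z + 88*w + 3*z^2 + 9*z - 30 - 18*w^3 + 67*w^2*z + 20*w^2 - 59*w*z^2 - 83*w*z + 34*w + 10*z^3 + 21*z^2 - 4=-18*w^3 + w^2*(67*z - 42) + w*(-59*z^2 - 3*z + 108) + 10*z^3 + 24*z^2 - 34*z - 48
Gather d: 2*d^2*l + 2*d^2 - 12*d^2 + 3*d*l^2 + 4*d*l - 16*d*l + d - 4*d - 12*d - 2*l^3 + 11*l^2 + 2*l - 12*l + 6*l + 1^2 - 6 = d^2*(2*l - 10) + d*(3*l^2 - 12*l - 15) - 2*l^3 + 11*l^2 - 4*l - 5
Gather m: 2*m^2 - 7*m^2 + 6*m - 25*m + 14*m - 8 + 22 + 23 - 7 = -5*m^2 - 5*m + 30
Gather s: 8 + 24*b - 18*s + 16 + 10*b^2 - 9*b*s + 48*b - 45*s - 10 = 10*b^2 + 72*b + s*(-9*b - 63) + 14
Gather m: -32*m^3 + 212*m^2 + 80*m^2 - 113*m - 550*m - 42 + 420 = -32*m^3 + 292*m^2 - 663*m + 378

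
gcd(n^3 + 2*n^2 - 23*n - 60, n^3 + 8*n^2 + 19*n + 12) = n^2 + 7*n + 12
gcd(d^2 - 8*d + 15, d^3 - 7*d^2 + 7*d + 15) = d^2 - 8*d + 15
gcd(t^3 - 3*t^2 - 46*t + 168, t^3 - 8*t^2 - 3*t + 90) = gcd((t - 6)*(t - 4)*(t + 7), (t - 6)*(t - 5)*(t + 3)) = t - 6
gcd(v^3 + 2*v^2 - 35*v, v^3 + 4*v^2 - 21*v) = v^2 + 7*v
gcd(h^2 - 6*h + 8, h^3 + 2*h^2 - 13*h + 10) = h - 2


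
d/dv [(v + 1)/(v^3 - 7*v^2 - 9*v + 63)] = (v^3 - 7*v^2 - 9*v + (v + 1)*(-3*v^2 + 14*v + 9) + 63)/(v^3 - 7*v^2 - 9*v + 63)^2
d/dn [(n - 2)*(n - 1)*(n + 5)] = 3*n^2 + 4*n - 13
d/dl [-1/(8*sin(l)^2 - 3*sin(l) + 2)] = (16*sin(l) - 3)*cos(l)/(8*sin(l)^2 - 3*sin(l) + 2)^2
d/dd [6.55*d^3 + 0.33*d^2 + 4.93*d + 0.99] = 19.65*d^2 + 0.66*d + 4.93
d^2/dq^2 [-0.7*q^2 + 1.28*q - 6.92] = -1.40000000000000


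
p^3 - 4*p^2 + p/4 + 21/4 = (p - 7/2)*(p - 3/2)*(p + 1)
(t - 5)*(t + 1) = t^2 - 4*t - 5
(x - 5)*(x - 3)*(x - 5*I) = x^3 - 8*x^2 - 5*I*x^2 + 15*x + 40*I*x - 75*I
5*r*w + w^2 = w*(5*r + w)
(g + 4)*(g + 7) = g^2 + 11*g + 28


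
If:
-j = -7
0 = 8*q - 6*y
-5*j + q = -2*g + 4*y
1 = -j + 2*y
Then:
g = 24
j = 7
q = 3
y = 4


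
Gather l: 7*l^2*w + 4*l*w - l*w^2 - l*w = 7*l^2*w + l*(-w^2 + 3*w)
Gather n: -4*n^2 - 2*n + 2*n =-4*n^2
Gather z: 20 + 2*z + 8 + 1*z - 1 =3*z + 27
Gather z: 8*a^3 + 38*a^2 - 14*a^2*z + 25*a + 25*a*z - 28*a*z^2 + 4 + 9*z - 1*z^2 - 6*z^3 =8*a^3 + 38*a^2 + 25*a - 6*z^3 + z^2*(-28*a - 1) + z*(-14*a^2 + 25*a + 9) + 4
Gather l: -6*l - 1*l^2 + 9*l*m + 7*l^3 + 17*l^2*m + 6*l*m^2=7*l^3 + l^2*(17*m - 1) + l*(6*m^2 + 9*m - 6)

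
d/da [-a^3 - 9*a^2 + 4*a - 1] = -3*a^2 - 18*a + 4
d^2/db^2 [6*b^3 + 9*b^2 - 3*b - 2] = 36*b + 18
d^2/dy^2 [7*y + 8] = 0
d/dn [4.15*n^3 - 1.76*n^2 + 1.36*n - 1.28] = 12.45*n^2 - 3.52*n + 1.36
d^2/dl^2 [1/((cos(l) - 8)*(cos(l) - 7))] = (-4*sin(l)^4 + 3*sin(l)^2 - 3585*cos(l)/4 + 45*cos(3*l)/4 + 339)/((cos(l) - 8)^3*(cos(l) - 7)^3)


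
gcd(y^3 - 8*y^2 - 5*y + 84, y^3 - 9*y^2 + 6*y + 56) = y^2 - 11*y + 28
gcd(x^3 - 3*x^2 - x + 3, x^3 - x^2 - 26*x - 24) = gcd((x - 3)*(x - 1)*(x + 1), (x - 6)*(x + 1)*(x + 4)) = x + 1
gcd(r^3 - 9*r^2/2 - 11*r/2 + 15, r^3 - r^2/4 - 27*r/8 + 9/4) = r^2 + r/2 - 3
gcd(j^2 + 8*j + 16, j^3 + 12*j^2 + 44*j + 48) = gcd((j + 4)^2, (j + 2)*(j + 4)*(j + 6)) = j + 4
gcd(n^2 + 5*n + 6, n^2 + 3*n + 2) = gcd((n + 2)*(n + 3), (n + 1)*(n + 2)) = n + 2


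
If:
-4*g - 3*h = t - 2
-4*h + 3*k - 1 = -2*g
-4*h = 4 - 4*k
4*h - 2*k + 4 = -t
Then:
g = 1/3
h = 8/3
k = 11/3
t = -22/3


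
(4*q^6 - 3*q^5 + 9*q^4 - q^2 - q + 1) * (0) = 0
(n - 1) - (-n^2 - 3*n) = n^2 + 4*n - 1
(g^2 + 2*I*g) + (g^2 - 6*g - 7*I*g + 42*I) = 2*g^2 - 6*g - 5*I*g + 42*I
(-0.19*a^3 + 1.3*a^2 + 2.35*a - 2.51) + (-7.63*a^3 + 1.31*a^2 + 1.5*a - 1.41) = -7.82*a^3 + 2.61*a^2 + 3.85*a - 3.92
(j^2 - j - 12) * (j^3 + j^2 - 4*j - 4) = j^5 - 17*j^3 - 12*j^2 + 52*j + 48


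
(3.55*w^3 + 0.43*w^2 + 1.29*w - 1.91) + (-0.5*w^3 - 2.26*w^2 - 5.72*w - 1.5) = 3.05*w^3 - 1.83*w^2 - 4.43*w - 3.41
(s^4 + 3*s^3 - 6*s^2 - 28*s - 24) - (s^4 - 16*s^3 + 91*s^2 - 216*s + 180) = 19*s^3 - 97*s^2 + 188*s - 204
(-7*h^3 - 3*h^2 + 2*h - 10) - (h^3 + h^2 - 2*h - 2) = -8*h^3 - 4*h^2 + 4*h - 8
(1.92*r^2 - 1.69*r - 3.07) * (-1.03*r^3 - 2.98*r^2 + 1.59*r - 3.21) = -1.9776*r^5 - 3.9809*r^4 + 11.2511*r^3 + 0.2983*r^2 + 0.5436*r + 9.8547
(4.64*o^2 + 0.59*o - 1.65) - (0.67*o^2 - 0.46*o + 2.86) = 3.97*o^2 + 1.05*o - 4.51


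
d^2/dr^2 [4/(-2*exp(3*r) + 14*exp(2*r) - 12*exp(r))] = 2*((exp(2*r) - 7*exp(r) + 6)*(9*exp(2*r) - 28*exp(r) + 6) - 2*(3*exp(2*r) - 14*exp(r) + 6)^2)*exp(-r)/(exp(2*r) - 7*exp(r) + 6)^3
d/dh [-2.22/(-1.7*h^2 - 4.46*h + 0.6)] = (-7.548*h - 9.9012)/(1.7*h^2 + 4.46*h - 0.6)^2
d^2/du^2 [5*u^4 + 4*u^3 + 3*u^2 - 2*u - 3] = 60*u^2 + 24*u + 6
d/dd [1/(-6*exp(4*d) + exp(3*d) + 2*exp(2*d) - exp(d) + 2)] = (24*exp(3*d) - 3*exp(2*d) - 4*exp(d) + 1)*exp(d)/(-6*exp(4*d) + exp(3*d) + 2*exp(2*d) - exp(d) + 2)^2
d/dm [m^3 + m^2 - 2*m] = 3*m^2 + 2*m - 2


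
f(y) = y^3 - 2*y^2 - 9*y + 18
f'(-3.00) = 30.00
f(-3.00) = 0.00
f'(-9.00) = 270.00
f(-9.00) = -792.00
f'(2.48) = -0.47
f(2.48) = -1.37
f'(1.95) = -5.39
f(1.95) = 0.26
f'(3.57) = 14.95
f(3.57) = 5.88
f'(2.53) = 0.08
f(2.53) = -1.38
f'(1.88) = -5.92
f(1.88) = 0.66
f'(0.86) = -10.22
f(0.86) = 9.42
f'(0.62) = -10.33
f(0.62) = 11.89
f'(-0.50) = -6.25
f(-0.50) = 21.88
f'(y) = 3*y^2 - 4*y - 9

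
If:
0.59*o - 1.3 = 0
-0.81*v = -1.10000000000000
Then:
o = 2.20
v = 1.36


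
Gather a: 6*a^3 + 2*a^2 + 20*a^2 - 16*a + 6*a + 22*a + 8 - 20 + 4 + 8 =6*a^3 + 22*a^2 + 12*a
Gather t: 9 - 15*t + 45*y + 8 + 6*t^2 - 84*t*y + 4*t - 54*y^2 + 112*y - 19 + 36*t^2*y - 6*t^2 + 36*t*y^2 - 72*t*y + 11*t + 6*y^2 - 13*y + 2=36*t^2*y + t*(36*y^2 - 156*y) - 48*y^2 + 144*y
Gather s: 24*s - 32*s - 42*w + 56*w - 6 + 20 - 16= -8*s + 14*w - 2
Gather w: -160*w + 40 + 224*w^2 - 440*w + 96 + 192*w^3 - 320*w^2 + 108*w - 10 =192*w^3 - 96*w^2 - 492*w + 126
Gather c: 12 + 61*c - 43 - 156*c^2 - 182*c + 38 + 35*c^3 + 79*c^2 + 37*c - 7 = 35*c^3 - 77*c^2 - 84*c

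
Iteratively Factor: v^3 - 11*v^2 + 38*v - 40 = (v - 5)*(v^2 - 6*v + 8) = (v - 5)*(v - 4)*(v - 2)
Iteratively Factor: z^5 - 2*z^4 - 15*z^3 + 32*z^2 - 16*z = (z - 1)*(z^4 - z^3 - 16*z^2 + 16*z) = (z - 1)^2*(z^3 - 16*z) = (z - 4)*(z - 1)^2*(z^2 + 4*z) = z*(z - 4)*(z - 1)^2*(z + 4)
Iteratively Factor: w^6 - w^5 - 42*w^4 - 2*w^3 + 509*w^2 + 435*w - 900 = (w + 4)*(w^5 - 5*w^4 - 22*w^3 + 86*w^2 + 165*w - 225) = (w - 1)*(w + 4)*(w^4 - 4*w^3 - 26*w^2 + 60*w + 225) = (w - 1)*(w + 3)*(w + 4)*(w^3 - 7*w^2 - 5*w + 75) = (w - 5)*(w - 1)*(w + 3)*(w + 4)*(w^2 - 2*w - 15) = (w - 5)^2*(w - 1)*(w + 3)*(w + 4)*(w + 3)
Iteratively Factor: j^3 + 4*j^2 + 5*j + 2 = (j + 2)*(j^2 + 2*j + 1) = (j + 1)*(j + 2)*(j + 1)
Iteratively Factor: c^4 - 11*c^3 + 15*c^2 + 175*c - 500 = (c - 5)*(c^3 - 6*c^2 - 15*c + 100) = (c - 5)*(c + 4)*(c^2 - 10*c + 25) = (c - 5)^2*(c + 4)*(c - 5)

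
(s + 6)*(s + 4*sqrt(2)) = s^2 + 4*sqrt(2)*s + 6*s + 24*sqrt(2)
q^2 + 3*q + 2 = (q + 1)*(q + 2)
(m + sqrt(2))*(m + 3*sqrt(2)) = m^2 + 4*sqrt(2)*m + 6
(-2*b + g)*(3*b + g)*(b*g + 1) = -6*b^3*g + b^2*g^2 - 6*b^2 + b*g^3 + b*g + g^2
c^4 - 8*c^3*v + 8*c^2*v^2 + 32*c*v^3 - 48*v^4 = (c - 6*v)*(c - 2*v)^2*(c + 2*v)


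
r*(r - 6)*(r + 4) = r^3 - 2*r^2 - 24*r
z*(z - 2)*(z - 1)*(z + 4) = z^4 + z^3 - 10*z^2 + 8*z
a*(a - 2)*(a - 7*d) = a^3 - 7*a^2*d - 2*a^2 + 14*a*d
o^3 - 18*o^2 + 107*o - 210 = (o - 7)*(o - 6)*(o - 5)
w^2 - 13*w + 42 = (w - 7)*(w - 6)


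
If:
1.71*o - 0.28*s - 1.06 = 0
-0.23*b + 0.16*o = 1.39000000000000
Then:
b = 0.113907958301551*s - 5.61225527587084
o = 0.16374269005848*s + 0.619883040935672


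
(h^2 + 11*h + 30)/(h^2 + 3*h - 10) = (h + 6)/(h - 2)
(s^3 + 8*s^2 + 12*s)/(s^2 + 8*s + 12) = s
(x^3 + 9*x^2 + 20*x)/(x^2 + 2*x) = (x^2 + 9*x + 20)/(x + 2)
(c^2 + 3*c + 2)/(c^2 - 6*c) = (c^2 + 3*c + 2)/(c*(c - 6))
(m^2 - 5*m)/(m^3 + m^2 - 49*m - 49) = m*(m - 5)/(m^3 + m^2 - 49*m - 49)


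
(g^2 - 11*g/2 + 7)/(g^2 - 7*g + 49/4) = 2*(g - 2)/(2*g - 7)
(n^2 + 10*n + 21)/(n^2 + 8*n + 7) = (n + 3)/(n + 1)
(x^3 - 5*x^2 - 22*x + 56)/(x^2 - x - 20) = (x^2 - 9*x + 14)/(x - 5)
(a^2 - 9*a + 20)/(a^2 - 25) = (a - 4)/(a + 5)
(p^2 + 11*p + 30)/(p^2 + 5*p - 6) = (p + 5)/(p - 1)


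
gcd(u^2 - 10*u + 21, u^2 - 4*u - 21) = u - 7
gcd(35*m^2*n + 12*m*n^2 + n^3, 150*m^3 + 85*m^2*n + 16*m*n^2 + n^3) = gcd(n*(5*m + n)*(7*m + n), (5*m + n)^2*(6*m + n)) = 5*m + n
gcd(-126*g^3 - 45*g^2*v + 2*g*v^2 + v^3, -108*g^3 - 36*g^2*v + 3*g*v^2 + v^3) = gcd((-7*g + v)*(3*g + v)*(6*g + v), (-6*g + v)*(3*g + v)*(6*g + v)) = 18*g^2 + 9*g*v + v^2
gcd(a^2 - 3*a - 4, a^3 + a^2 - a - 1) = a + 1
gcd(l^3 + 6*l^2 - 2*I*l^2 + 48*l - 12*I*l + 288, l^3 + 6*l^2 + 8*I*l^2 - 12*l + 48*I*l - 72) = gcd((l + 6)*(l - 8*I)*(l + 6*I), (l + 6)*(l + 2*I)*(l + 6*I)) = l^2 + l*(6 + 6*I) + 36*I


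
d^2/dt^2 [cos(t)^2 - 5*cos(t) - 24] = 5*cos(t) - 2*cos(2*t)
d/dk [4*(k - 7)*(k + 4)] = 8*k - 12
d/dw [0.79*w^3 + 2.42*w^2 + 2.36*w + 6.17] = 2.37*w^2 + 4.84*w + 2.36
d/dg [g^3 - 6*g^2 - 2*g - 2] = 3*g^2 - 12*g - 2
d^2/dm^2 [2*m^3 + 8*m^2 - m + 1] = 12*m + 16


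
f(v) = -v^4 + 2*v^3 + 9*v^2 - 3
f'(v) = -4*v^3 + 6*v^2 + 18*v = 2*v*(-2*v^2 + 3*v + 9)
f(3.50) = 42.94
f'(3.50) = -35.00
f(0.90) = 5.09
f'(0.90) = 18.14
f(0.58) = 0.30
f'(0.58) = 11.68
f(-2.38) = -11.07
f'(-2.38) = 45.07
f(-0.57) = -0.55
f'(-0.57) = -7.57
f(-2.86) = -43.08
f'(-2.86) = 91.17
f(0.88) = 4.73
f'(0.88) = 17.76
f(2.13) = 36.58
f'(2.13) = 26.91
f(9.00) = -4377.00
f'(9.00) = -2268.00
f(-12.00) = -22899.00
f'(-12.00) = 7560.00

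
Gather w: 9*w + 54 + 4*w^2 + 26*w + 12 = 4*w^2 + 35*w + 66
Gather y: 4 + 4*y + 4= 4*y + 8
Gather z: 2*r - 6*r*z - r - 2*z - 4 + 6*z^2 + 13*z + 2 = r + 6*z^2 + z*(11 - 6*r) - 2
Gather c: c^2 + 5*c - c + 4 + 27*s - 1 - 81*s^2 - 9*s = c^2 + 4*c - 81*s^2 + 18*s + 3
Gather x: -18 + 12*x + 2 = 12*x - 16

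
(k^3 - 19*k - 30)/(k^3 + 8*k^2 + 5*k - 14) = (k^2 - 2*k - 15)/(k^2 + 6*k - 7)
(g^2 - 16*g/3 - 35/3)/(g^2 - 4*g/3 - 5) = (g - 7)/(g - 3)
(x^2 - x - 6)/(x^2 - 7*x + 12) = (x + 2)/(x - 4)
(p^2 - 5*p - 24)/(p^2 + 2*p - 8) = (p^2 - 5*p - 24)/(p^2 + 2*p - 8)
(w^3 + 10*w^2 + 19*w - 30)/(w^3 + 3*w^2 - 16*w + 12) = (w + 5)/(w - 2)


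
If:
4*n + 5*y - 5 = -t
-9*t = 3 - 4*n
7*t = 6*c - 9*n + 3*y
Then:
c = 61/30 - 133*y/48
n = 6/5 - 9*y/8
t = 1/5 - y/2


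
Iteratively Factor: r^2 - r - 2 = (r - 2)*(r + 1)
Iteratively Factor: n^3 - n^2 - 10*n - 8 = (n - 4)*(n^2 + 3*n + 2) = (n - 4)*(n + 1)*(n + 2)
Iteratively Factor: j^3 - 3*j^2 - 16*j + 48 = (j - 3)*(j^2 - 16) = (j - 3)*(j + 4)*(j - 4)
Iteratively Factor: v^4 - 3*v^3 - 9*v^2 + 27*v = (v - 3)*(v^3 - 9*v) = (v - 3)^2*(v^2 + 3*v) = v*(v - 3)^2*(v + 3)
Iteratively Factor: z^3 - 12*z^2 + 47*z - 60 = (z - 4)*(z^2 - 8*z + 15) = (z - 4)*(z - 3)*(z - 5)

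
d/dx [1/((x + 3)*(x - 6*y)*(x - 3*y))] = (-(x + 3)*(x - 6*y) - (x + 3)*(x - 3*y) - (x - 6*y)*(x - 3*y))/((x + 3)^2*(x - 6*y)^2*(x - 3*y)^2)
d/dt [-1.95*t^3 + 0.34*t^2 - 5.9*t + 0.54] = -5.85*t^2 + 0.68*t - 5.9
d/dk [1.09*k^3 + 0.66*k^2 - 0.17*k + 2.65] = 3.27*k^2 + 1.32*k - 0.17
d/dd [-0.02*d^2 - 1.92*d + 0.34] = -0.04*d - 1.92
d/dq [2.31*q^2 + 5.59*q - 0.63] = 4.62*q + 5.59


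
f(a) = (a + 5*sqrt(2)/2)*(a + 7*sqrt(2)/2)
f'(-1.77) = 4.95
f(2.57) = 45.91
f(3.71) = 62.74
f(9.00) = 174.87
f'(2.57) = 13.63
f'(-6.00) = -3.51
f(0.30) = 20.14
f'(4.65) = 17.79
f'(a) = 2*a + 6*sqrt(2)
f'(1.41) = 11.31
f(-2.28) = 3.35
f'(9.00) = 26.49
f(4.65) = 78.58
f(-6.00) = 2.59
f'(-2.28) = 3.93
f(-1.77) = 5.61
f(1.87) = 36.86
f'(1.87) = 12.23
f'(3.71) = 15.91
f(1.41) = 31.45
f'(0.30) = 9.09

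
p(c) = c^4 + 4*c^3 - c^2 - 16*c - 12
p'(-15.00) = -10786.00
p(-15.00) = 37128.00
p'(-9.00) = -1942.00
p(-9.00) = 3696.00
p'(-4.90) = -188.68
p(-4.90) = 148.27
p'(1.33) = 11.98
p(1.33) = -22.51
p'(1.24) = 7.60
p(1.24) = -23.39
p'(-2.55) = 0.80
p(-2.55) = -1.75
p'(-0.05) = -15.87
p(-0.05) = -11.20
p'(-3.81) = -55.41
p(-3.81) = 23.94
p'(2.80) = 160.29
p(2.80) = 84.63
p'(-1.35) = -1.27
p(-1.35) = 1.26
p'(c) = 4*c^3 + 12*c^2 - 2*c - 16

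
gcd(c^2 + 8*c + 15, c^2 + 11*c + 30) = c + 5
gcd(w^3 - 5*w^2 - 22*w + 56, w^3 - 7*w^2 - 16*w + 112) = w^2 - 3*w - 28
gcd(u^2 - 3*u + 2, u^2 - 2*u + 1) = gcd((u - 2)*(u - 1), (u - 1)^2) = u - 1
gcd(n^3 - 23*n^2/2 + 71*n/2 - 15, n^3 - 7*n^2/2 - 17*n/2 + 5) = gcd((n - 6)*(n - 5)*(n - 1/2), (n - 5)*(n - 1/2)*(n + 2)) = n^2 - 11*n/2 + 5/2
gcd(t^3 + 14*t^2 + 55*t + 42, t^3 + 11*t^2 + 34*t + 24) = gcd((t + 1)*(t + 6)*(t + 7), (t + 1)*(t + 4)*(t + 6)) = t^2 + 7*t + 6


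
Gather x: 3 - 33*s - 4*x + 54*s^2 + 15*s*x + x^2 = 54*s^2 - 33*s + x^2 + x*(15*s - 4) + 3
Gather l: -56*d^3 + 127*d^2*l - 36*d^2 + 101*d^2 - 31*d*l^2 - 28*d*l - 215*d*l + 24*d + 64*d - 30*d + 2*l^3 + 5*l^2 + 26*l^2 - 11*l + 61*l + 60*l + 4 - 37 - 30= -56*d^3 + 65*d^2 + 58*d + 2*l^3 + l^2*(31 - 31*d) + l*(127*d^2 - 243*d + 110) - 63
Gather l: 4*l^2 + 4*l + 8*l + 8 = 4*l^2 + 12*l + 8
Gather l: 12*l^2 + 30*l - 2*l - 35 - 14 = 12*l^2 + 28*l - 49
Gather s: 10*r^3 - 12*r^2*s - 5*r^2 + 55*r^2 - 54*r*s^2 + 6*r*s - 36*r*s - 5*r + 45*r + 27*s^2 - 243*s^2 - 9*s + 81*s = 10*r^3 + 50*r^2 + 40*r + s^2*(-54*r - 216) + s*(-12*r^2 - 30*r + 72)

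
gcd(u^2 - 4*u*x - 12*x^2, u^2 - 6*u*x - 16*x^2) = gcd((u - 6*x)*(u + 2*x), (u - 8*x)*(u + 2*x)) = u + 2*x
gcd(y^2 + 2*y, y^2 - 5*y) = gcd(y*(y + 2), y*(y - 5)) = y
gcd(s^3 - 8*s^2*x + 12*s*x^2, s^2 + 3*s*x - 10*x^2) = -s + 2*x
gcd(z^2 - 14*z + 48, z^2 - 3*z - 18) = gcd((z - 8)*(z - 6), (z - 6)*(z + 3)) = z - 6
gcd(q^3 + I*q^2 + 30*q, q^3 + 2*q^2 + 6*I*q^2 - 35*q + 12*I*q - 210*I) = q + 6*I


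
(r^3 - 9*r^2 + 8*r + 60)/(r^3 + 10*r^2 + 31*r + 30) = (r^2 - 11*r + 30)/(r^2 + 8*r + 15)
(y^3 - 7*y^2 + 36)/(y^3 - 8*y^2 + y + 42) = (y - 6)/(y - 7)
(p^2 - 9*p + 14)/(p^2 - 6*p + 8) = (p - 7)/(p - 4)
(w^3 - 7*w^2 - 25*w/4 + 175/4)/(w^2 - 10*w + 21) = (w^2 - 25/4)/(w - 3)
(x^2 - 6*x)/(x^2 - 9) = x*(x - 6)/(x^2 - 9)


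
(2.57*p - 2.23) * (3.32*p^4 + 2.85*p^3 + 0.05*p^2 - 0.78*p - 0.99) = 8.5324*p^5 - 0.0791000000000004*p^4 - 6.227*p^3 - 2.1161*p^2 - 0.8049*p + 2.2077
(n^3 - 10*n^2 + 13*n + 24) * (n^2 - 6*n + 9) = n^5 - 16*n^4 + 82*n^3 - 144*n^2 - 27*n + 216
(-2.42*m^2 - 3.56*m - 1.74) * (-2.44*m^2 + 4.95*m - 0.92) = 5.9048*m^4 - 3.2926*m^3 - 11.15*m^2 - 5.3378*m + 1.6008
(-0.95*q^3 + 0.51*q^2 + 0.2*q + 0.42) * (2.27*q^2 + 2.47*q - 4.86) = -2.1565*q^5 - 1.1888*q^4 + 6.3307*q^3 - 1.0312*q^2 + 0.0654*q - 2.0412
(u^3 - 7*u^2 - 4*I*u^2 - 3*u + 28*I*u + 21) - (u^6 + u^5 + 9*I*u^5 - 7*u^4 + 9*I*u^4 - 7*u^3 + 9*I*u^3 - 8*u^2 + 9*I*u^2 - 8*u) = -u^6 - u^5 - 9*I*u^5 + 7*u^4 - 9*I*u^4 + 8*u^3 - 9*I*u^3 + u^2 - 13*I*u^2 + 5*u + 28*I*u + 21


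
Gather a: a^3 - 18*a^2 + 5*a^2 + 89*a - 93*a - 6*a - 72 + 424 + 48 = a^3 - 13*a^2 - 10*a + 400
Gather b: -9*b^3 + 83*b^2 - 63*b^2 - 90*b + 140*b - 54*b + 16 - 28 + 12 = -9*b^3 + 20*b^2 - 4*b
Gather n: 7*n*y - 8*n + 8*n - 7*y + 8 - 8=7*n*y - 7*y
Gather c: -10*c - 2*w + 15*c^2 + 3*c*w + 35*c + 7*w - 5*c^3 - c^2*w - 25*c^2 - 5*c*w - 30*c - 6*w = -5*c^3 + c^2*(-w - 10) + c*(-2*w - 5) - w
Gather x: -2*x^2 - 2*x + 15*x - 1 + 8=-2*x^2 + 13*x + 7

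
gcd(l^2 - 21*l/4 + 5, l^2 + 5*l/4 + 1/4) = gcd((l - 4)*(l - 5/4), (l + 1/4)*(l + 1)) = 1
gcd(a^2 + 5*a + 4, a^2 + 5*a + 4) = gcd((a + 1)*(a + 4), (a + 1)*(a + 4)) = a^2 + 5*a + 4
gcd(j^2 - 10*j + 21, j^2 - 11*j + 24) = j - 3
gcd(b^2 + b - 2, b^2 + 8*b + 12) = b + 2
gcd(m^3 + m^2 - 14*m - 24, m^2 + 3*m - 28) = m - 4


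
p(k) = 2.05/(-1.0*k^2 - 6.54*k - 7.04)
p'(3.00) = 0.02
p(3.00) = -0.06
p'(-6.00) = -0.78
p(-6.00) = -0.54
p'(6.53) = 0.00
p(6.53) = -0.02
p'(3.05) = 0.02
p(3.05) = -0.06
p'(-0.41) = 0.57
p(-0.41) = -0.45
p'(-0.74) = 1.37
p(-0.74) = -0.75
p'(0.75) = 0.11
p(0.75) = -0.16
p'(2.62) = 0.03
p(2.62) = -0.07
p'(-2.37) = 0.46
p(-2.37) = 0.72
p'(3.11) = 0.02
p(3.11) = -0.06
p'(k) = 2.05*(2.0*k + 6.54)/(-1.0*k^2 - 6.54*k - 7.04)^2 = (4.1*k + 13.407)/(1.0*k^2 + 6.54*k + 7.04)^2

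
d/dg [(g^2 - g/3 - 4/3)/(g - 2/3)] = (9*g^2 - 12*g + 14)/(9*g^2 - 12*g + 4)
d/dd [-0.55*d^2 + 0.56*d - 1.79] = 0.56 - 1.1*d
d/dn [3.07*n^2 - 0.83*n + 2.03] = 6.14*n - 0.83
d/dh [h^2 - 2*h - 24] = 2*h - 2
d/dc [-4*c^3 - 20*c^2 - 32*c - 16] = -12*c^2 - 40*c - 32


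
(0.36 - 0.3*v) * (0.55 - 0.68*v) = 0.204*v^2 - 0.4098*v + 0.198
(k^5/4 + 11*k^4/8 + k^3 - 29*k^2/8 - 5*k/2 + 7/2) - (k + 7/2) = k^5/4 + 11*k^4/8 + k^3 - 29*k^2/8 - 7*k/2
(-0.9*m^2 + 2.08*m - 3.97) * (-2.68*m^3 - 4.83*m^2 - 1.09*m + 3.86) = 2.412*m^5 - 1.2274*m^4 + 1.5742*m^3 + 13.4339*m^2 + 12.3561*m - 15.3242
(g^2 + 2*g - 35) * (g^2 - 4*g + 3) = g^4 - 2*g^3 - 40*g^2 + 146*g - 105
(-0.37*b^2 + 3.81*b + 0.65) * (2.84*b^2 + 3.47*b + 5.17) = -1.0508*b^4 + 9.5365*b^3 + 13.1538*b^2 + 21.9532*b + 3.3605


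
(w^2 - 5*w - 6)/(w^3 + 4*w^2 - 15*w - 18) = (w - 6)/(w^2 + 3*w - 18)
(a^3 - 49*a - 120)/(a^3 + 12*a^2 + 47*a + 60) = (a - 8)/(a + 4)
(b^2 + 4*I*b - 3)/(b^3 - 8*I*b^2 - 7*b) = (-b^2 - 4*I*b + 3)/(b*(-b^2 + 8*I*b + 7))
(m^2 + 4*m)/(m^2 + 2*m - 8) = m/(m - 2)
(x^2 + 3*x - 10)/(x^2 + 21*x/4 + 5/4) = 4*(x - 2)/(4*x + 1)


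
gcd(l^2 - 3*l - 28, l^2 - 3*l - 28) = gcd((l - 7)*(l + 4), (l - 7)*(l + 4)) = l^2 - 3*l - 28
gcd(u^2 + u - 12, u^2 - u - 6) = u - 3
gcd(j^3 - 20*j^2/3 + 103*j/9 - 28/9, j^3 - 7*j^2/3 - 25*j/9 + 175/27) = j - 7/3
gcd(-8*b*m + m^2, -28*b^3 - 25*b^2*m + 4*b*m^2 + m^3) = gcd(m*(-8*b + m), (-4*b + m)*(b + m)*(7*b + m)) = 1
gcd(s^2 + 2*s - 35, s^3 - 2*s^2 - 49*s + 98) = s + 7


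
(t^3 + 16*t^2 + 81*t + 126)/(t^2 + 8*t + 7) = (t^2 + 9*t + 18)/(t + 1)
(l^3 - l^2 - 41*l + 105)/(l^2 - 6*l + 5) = (l^2 + 4*l - 21)/(l - 1)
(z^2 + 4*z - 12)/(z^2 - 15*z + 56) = (z^2 + 4*z - 12)/(z^2 - 15*z + 56)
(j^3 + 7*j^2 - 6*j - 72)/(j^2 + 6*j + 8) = (j^2 + 3*j - 18)/(j + 2)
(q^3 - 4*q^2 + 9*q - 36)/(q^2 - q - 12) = (q^2 + 9)/(q + 3)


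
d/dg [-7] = 0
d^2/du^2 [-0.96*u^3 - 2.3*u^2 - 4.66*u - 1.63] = -5.76*u - 4.6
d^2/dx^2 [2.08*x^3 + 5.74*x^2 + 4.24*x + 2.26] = 12.48*x + 11.48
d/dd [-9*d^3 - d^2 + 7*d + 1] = -27*d^2 - 2*d + 7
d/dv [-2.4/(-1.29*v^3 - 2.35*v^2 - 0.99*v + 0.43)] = (-9.288*v^2 - 11.28*v - 2.376)/(1.29*v^3 + 2.35*v^2 + 0.99*v - 0.43)^2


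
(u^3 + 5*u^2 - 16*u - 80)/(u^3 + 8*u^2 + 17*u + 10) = (u^2 - 16)/(u^2 + 3*u + 2)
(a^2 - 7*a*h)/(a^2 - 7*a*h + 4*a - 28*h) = a/(a + 4)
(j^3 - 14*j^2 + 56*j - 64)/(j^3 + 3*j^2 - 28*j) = (j^2 - 10*j + 16)/(j*(j + 7))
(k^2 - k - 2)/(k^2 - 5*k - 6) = (k - 2)/(k - 6)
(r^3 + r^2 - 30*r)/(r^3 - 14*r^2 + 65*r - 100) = r*(r + 6)/(r^2 - 9*r + 20)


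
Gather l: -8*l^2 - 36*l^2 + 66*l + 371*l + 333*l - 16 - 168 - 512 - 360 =-44*l^2 + 770*l - 1056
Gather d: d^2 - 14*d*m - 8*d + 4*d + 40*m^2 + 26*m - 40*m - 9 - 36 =d^2 + d*(-14*m - 4) + 40*m^2 - 14*m - 45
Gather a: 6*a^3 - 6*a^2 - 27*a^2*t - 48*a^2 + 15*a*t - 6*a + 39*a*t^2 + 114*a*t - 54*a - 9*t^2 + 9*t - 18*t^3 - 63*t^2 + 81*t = 6*a^3 + a^2*(-27*t - 54) + a*(39*t^2 + 129*t - 60) - 18*t^3 - 72*t^2 + 90*t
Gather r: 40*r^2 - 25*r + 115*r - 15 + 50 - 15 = 40*r^2 + 90*r + 20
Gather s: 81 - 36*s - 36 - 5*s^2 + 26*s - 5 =-5*s^2 - 10*s + 40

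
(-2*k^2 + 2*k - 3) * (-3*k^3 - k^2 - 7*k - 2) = 6*k^5 - 4*k^4 + 21*k^3 - 7*k^2 + 17*k + 6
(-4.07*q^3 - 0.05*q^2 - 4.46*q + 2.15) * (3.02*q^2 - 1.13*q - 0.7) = -12.2914*q^5 + 4.4481*q^4 - 10.5637*q^3 + 11.5678*q^2 + 0.6925*q - 1.505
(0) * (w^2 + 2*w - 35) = 0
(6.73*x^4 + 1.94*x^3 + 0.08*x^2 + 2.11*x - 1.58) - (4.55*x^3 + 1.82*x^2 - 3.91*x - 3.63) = 6.73*x^4 - 2.61*x^3 - 1.74*x^2 + 6.02*x + 2.05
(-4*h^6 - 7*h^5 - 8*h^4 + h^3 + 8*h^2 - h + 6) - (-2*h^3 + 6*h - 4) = -4*h^6 - 7*h^5 - 8*h^4 + 3*h^3 + 8*h^2 - 7*h + 10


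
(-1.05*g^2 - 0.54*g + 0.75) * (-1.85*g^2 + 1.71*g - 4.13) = 1.9425*g^4 - 0.7965*g^3 + 2.0256*g^2 + 3.5127*g - 3.0975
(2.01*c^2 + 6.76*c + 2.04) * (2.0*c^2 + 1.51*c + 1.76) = 4.02*c^4 + 16.5551*c^3 + 17.8252*c^2 + 14.978*c + 3.5904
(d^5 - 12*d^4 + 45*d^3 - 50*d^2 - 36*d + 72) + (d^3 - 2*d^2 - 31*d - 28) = d^5 - 12*d^4 + 46*d^3 - 52*d^2 - 67*d + 44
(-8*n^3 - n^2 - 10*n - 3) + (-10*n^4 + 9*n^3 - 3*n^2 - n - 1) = -10*n^4 + n^3 - 4*n^2 - 11*n - 4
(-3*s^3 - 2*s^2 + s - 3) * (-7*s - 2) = 21*s^4 + 20*s^3 - 3*s^2 + 19*s + 6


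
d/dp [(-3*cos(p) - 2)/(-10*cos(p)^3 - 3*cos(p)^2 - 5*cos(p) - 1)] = 4*(60*cos(p)^3 + 69*cos(p)^2 + 12*cos(p) + 7)*sin(p)/(25*cos(p) + 3*cos(2*p) + 5*cos(3*p) + 5)^2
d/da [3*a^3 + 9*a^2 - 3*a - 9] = 9*a^2 + 18*a - 3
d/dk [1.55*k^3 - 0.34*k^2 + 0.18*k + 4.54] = 4.65*k^2 - 0.68*k + 0.18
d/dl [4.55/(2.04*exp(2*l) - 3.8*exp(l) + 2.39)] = (17.29 - 18.564*exp(l))*exp(l)/(2.04*exp(2*l) - 3.8*exp(l) + 2.39)^2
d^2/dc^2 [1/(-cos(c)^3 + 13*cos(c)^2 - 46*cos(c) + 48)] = ((-187*cos(c) + 104*cos(2*c) - 9*cos(3*c))*(cos(c)^3 - 13*cos(c)^2 + 46*cos(c) - 48)/4 - 2*(3*cos(c)^2 - 26*cos(c) + 46)^2*sin(c)^2)/(cos(c)^3 - 13*cos(c)^2 + 46*cos(c) - 48)^3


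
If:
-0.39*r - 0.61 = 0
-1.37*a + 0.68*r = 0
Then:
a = -0.78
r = -1.56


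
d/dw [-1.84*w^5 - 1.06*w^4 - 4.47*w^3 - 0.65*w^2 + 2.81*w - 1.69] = -9.2*w^4 - 4.24*w^3 - 13.41*w^2 - 1.3*w + 2.81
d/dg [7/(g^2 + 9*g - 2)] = 7*(-2*g - 9)/(g^2 + 9*g - 2)^2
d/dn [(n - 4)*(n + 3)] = 2*n - 1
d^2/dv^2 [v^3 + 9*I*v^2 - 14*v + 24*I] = 6*v + 18*I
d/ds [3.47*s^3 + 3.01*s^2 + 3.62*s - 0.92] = 10.41*s^2 + 6.02*s + 3.62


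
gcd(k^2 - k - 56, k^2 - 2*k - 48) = k - 8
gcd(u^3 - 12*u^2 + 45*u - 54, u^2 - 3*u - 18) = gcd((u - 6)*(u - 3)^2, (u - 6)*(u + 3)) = u - 6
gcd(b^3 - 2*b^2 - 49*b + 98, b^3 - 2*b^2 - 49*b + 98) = b^3 - 2*b^2 - 49*b + 98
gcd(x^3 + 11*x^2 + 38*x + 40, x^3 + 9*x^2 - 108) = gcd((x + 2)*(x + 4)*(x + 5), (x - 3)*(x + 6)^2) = 1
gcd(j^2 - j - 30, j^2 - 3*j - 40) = j + 5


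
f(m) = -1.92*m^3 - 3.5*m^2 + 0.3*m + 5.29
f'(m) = -5.76*m^2 - 7.0*m + 0.3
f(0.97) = 0.54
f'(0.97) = -11.91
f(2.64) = -53.64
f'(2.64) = -58.32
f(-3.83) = 60.67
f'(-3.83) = -57.38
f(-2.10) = 7.01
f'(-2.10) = -10.40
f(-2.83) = 19.93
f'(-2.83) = -26.02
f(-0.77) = 3.86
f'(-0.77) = 2.27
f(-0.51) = 4.48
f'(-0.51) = 2.37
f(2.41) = -41.19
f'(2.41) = -50.02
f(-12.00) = 2815.45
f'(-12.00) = -745.14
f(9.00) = -1675.19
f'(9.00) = -529.26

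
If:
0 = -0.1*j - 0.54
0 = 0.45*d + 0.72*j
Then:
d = 8.64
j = -5.40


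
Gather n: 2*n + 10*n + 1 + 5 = 12*n + 6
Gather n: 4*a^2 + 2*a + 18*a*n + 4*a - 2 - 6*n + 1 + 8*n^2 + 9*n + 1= 4*a^2 + 6*a + 8*n^2 + n*(18*a + 3)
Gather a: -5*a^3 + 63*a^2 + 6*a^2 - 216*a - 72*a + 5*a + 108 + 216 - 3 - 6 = -5*a^3 + 69*a^2 - 283*a + 315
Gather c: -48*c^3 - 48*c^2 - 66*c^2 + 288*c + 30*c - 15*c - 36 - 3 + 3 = -48*c^3 - 114*c^2 + 303*c - 36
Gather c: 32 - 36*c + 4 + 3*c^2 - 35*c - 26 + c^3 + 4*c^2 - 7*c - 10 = c^3 + 7*c^2 - 78*c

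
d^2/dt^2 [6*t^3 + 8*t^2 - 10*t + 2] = 36*t + 16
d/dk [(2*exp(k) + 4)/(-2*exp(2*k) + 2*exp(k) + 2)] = ((exp(k) + 2)*(2*exp(k) - 1) - exp(2*k) + exp(k) + 1)*exp(k)/(-exp(2*k) + exp(k) + 1)^2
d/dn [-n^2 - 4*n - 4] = -2*n - 4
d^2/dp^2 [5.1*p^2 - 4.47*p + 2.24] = 10.2000000000000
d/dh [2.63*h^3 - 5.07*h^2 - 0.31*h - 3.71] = 7.89*h^2 - 10.14*h - 0.31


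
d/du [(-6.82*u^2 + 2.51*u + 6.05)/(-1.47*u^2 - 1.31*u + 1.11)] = (12.6239*u^2 + 2.6466*u + 10.7116)/(2.1609*u^4 + 3.8514*u^3 - 1.5473*u^2 - 2.9082*u + 1.2321)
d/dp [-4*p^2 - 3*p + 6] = -8*p - 3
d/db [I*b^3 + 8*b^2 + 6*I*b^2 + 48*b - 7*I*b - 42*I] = 3*I*b^2 + b*(16 + 12*I) + 48 - 7*I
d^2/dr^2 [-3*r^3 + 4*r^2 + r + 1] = 8 - 18*r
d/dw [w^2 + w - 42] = 2*w + 1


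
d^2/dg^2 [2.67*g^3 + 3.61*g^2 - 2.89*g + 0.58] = 16.02*g + 7.22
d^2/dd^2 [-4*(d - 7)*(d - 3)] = -8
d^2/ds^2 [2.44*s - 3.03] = 0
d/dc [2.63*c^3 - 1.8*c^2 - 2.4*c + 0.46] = 7.89*c^2 - 3.6*c - 2.4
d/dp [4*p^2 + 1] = 8*p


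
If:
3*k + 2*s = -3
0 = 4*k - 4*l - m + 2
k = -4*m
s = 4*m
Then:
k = -3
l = -43/16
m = 3/4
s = 3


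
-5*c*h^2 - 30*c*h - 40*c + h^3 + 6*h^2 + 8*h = (-5*c + h)*(h + 2)*(h + 4)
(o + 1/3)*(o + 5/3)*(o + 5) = o^3 + 7*o^2 + 95*o/9 + 25/9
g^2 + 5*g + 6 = (g + 2)*(g + 3)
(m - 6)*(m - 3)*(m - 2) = m^3 - 11*m^2 + 36*m - 36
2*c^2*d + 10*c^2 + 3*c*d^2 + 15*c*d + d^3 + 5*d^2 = (c + d)*(2*c + d)*(d + 5)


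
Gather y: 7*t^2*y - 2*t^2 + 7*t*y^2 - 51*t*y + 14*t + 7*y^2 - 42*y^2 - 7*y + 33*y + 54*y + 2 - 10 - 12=-2*t^2 + 14*t + y^2*(7*t - 35) + y*(7*t^2 - 51*t + 80) - 20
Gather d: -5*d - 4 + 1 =-5*d - 3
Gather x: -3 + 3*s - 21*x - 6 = 3*s - 21*x - 9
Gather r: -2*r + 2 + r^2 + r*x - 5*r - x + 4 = r^2 + r*(x - 7) - x + 6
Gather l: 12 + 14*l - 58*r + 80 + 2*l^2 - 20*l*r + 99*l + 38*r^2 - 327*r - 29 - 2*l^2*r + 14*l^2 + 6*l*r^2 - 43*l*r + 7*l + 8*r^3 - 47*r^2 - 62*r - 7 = l^2*(16 - 2*r) + l*(6*r^2 - 63*r + 120) + 8*r^3 - 9*r^2 - 447*r + 56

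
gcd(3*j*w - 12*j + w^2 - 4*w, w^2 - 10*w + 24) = w - 4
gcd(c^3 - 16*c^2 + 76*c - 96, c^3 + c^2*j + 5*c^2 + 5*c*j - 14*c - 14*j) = c - 2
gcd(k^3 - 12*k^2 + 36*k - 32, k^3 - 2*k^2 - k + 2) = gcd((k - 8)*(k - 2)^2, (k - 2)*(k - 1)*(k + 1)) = k - 2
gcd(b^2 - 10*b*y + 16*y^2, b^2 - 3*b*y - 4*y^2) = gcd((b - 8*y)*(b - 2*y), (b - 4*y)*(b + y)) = 1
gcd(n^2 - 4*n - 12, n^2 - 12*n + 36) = n - 6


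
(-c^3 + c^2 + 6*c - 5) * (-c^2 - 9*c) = c^5 + 8*c^4 - 15*c^3 - 49*c^2 + 45*c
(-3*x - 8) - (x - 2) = -4*x - 6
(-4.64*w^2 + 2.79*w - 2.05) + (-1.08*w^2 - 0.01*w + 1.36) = -5.72*w^2 + 2.78*w - 0.69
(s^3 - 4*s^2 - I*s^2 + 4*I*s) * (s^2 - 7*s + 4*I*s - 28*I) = s^5 - 11*s^4 + 3*I*s^4 + 32*s^3 - 33*I*s^3 - 44*s^2 + 84*I*s^2 + 112*s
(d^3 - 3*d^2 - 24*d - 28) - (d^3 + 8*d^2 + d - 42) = -11*d^2 - 25*d + 14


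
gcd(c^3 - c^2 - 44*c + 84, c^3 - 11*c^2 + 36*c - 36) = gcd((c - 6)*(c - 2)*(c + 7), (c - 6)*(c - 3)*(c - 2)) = c^2 - 8*c + 12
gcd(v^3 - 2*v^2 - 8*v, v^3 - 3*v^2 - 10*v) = v^2 + 2*v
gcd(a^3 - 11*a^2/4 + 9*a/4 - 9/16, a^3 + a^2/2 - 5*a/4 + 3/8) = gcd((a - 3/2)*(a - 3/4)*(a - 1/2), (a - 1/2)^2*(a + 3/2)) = a - 1/2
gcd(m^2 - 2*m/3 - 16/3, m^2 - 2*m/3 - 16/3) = m^2 - 2*m/3 - 16/3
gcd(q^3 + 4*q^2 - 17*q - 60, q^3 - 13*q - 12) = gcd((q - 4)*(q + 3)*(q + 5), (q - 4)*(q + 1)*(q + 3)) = q^2 - q - 12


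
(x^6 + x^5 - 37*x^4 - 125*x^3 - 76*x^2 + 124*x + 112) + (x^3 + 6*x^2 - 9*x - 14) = x^6 + x^5 - 37*x^4 - 124*x^3 - 70*x^2 + 115*x + 98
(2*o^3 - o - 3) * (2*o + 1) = 4*o^4 + 2*o^3 - 2*o^2 - 7*o - 3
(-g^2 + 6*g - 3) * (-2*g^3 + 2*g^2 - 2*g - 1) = 2*g^5 - 14*g^4 + 20*g^3 - 17*g^2 + 3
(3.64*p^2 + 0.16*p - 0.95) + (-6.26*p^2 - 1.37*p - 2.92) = -2.62*p^2 - 1.21*p - 3.87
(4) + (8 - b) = 12 - b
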